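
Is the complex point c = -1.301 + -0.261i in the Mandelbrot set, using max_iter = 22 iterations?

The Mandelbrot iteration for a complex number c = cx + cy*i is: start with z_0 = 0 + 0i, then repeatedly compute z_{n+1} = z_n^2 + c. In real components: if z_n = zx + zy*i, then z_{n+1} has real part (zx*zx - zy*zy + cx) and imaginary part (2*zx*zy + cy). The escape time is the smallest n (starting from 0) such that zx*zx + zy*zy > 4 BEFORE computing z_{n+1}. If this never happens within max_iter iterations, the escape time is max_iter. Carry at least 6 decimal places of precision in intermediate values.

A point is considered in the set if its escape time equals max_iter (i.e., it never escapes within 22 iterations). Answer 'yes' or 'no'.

Answer: no

Derivation:
z_0 = 0 + 0i, c = -1.3010 + -0.2610i
Iter 1: z = -1.3010 + -0.2610i, |z|^2 = 1.7607
Iter 2: z = 0.3235 + 0.4181i, |z|^2 = 0.2795
Iter 3: z = -1.3712 + 0.0095i, |z|^2 = 1.8802
Iter 4: z = 0.5791 + -0.2871i, |z|^2 = 0.4177
Iter 5: z = -1.0481 + -0.5935i, |z|^2 = 1.4507
Iter 6: z = -0.5547 + 0.9830i, |z|^2 = 1.2740
Iter 7: z = -1.9597 + -1.3516i, |z|^2 = 5.6670
Escaped at iteration 7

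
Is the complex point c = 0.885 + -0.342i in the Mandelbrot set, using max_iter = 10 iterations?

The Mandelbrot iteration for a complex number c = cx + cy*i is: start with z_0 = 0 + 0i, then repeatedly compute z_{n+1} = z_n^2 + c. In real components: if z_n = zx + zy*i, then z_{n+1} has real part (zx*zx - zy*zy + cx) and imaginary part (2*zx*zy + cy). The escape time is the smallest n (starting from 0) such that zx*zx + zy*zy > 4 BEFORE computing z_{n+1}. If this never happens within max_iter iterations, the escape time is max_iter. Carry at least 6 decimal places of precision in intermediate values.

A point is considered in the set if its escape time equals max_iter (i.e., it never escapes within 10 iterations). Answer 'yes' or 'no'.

z_0 = 0 + 0i, c = 0.8850 + -0.3420i
Iter 1: z = 0.8850 + -0.3420i, |z|^2 = 0.9002
Iter 2: z = 1.5513 + -0.9473i, |z|^2 = 3.3039
Iter 3: z = 2.3940 + -3.2811i, |z|^2 = 16.4969
Escaped at iteration 3

Answer: no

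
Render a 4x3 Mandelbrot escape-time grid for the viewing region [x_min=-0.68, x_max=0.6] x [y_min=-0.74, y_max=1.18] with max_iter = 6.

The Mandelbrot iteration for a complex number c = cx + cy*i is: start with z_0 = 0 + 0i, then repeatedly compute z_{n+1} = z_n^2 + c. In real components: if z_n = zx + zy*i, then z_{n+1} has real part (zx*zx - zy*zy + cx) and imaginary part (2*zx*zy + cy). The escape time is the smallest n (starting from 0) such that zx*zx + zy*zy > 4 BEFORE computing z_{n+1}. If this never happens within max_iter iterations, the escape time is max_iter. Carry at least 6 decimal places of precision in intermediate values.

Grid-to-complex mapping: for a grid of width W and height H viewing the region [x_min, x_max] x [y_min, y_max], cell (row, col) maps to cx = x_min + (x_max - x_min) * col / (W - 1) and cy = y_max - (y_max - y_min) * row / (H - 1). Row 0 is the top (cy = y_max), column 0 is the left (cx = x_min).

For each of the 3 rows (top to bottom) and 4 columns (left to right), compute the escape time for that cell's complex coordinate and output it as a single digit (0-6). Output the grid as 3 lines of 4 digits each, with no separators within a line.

Answer: 3332
6664
4663

Derivation:
(row=0, col=0): c = -0.6800 + 1.1800i → escape time 3
(row=0, col=1): c = -0.2533 + 1.1800i → escape time 3
(row=0, col=2): c = 0.1733 + 1.1800i → escape time 3
(row=0, col=3): c = 0.6000 + 1.1800i → escape time 2
(row=1, col=0): c = -0.6800 + 0.2200i → escape time 6
(row=1, col=1): c = -0.2533 + 0.2200i → escape time 6
(row=1, col=2): c = 0.1733 + 0.2200i → escape time 6
(row=1, col=3): c = 0.6000 + 0.2200i → escape time 4
(row=2, col=0): c = -0.6800 + -0.7400i → escape time 4
(row=2, col=1): c = -0.2533 + -0.7400i → escape time 6
(row=2, col=2): c = 0.1733 + -0.7400i → escape time 6
(row=2, col=3): c = 0.6000 + -0.7400i → escape time 3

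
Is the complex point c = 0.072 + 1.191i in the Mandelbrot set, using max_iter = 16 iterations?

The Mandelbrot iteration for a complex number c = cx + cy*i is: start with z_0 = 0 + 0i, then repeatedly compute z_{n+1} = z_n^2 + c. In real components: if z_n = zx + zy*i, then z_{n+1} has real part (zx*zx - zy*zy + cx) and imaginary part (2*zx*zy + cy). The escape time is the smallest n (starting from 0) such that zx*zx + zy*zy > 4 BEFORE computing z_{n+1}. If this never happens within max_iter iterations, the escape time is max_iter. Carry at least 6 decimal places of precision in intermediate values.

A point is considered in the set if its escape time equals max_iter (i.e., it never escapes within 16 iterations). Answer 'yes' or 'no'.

z_0 = 0 + 0i, c = 0.0720 + 1.1910i
Iter 1: z = 0.0720 + 1.1910i, |z|^2 = 1.4237
Iter 2: z = -1.3413 + 1.3625i, |z|^2 = 3.6555
Iter 3: z = 0.0147 + -2.4640i, |z|^2 = 6.0717
Escaped at iteration 3

Answer: no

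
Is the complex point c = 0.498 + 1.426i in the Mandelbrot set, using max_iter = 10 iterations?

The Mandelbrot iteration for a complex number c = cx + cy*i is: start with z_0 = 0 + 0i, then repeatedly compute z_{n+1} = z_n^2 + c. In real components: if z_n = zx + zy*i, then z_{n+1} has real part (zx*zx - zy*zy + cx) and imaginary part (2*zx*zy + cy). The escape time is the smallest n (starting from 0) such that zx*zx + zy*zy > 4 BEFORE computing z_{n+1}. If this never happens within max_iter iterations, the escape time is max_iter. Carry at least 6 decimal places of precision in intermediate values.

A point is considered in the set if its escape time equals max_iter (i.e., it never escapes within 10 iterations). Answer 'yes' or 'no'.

Answer: no

Derivation:
z_0 = 0 + 0i, c = 0.4980 + 1.4260i
Iter 1: z = 0.4980 + 1.4260i, |z|^2 = 2.2815
Iter 2: z = -1.2875 + 2.8463i, |z|^2 = 9.7590
Escaped at iteration 2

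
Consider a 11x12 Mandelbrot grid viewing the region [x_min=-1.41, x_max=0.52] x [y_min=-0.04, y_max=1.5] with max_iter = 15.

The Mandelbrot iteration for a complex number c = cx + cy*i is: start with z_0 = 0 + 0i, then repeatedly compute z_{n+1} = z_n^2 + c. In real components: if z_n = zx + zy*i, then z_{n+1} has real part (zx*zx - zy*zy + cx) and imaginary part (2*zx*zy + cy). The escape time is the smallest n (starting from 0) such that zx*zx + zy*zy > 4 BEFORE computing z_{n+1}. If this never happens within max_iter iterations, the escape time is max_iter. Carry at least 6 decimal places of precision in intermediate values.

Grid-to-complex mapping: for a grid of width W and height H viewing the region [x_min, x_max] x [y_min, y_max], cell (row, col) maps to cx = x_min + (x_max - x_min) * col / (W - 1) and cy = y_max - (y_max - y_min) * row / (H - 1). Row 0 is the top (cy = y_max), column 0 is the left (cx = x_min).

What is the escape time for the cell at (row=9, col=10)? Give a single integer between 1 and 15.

Answer: 5

Derivation:
z_0 = 0 + 0i, c = 0.5200 + 0.2400i
Iter 1: z = 0.5200 + 0.2400i, |z|^2 = 0.3280
Iter 2: z = 0.7328 + 0.4896i, |z|^2 = 0.7767
Iter 3: z = 0.8173 + 0.9576i, |z|^2 = 1.5849
Iter 4: z = 0.2710 + 1.8052i, |z|^2 = 3.3322
Iter 5: z = -2.6653 + 1.2186i, |z|^2 = 8.5887
Escaped at iteration 5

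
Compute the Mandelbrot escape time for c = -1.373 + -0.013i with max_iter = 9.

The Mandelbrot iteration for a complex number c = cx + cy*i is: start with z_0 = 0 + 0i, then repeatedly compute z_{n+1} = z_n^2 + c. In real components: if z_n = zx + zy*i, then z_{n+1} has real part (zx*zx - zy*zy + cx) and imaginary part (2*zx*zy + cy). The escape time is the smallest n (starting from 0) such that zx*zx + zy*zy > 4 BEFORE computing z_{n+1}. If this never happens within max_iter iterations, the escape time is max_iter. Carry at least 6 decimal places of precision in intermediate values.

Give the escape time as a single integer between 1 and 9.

z_0 = 0 + 0i, c = -1.3730 + -0.0130i
Iter 1: z = -1.3730 + -0.0130i, |z|^2 = 1.8853
Iter 2: z = 0.5120 + 0.0227i, |z|^2 = 0.2626
Iter 3: z = -1.1114 + 0.0102i, |z|^2 = 1.2353
Iter 4: z = -0.1379 + -0.0358i, |z|^2 = 0.0203
Iter 5: z = -1.3553 + -0.0031i, |z|^2 = 1.8368
Iter 6: z = 0.4638 + -0.0045i, |z|^2 = 0.2151
Iter 7: z = -1.1580 + -0.0172i, |z|^2 = 1.3412
Iter 8: z = -0.0324 + 0.0268i, |z|^2 = 0.0018

Answer: 9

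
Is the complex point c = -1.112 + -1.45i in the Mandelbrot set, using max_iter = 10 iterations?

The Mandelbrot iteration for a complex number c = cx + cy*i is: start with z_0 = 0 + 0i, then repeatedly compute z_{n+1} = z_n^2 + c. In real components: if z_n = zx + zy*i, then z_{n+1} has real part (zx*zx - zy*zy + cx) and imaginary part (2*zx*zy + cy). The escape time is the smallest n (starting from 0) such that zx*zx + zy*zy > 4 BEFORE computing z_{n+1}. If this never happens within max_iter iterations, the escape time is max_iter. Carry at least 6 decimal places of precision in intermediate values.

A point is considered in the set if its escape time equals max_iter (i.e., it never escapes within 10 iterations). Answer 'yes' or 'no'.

Answer: no

Derivation:
z_0 = 0 + 0i, c = -1.1120 + -1.4500i
Iter 1: z = -1.1120 + -1.4500i, |z|^2 = 3.3390
Iter 2: z = -1.9780 + 1.7748i, |z|^2 = 7.0622
Escaped at iteration 2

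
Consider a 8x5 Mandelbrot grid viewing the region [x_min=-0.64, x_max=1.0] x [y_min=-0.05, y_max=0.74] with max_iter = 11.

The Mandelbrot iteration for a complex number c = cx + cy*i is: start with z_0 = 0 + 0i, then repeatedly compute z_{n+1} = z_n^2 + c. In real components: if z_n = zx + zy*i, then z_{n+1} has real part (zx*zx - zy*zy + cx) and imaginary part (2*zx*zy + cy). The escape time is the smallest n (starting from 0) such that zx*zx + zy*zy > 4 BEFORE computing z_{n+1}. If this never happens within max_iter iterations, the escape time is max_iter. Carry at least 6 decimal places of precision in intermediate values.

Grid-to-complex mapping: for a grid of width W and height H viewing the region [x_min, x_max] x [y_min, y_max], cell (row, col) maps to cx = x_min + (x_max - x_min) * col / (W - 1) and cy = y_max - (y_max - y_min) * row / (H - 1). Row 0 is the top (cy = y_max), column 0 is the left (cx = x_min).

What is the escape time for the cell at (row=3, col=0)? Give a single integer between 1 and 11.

Answer: 11

Derivation:
z_0 = 0 + 0i, c = -0.6400 + 0.1475i
Iter 1: z = -0.6400 + 0.1475i, |z|^2 = 0.4314
Iter 2: z = -0.2522 + -0.0413i, |z|^2 = 0.0653
Iter 3: z = -0.5781 + 0.1683i, |z|^2 = 0.3626
Iter 4: z = -0.3341 + -0.0471i, |z|^2 = 0.1138
Iter 5: z = -0.5306 + 0.1790i, |z|^2 = 0.3136
Iter 6: z = -0.3905 + -0.0424i, |z|^2 = 0.1543
Iter 7: z = -0.4893 + 0.1806i, |z|^2 = 0.2721
Iter 8: z = -0.4332 + -0.0293i, |z|^2 = 0.1885
Iter 9: z = -0.4532 + 0.1729i, |z|^2 = 0.2353
Iter 10: z = -0.4645 + -0.0092i, |z|^2 = 0.2159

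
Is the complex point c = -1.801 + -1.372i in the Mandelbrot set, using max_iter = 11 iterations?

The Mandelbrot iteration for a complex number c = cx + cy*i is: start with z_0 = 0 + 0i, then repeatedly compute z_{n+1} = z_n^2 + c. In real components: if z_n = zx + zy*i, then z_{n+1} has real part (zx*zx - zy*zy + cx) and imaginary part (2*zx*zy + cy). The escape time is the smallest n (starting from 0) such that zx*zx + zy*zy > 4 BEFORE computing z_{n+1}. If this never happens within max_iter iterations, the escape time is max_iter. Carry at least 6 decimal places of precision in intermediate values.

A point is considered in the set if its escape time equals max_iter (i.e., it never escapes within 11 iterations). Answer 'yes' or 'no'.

Answer: no

Derivation:
z_0 = 0 + 0i, c = -1.8010 + -1.3720i
Iter 1: z = -1.8010 + -1.3720i, |z|^2 = 5.1260
Escaped at iteration 1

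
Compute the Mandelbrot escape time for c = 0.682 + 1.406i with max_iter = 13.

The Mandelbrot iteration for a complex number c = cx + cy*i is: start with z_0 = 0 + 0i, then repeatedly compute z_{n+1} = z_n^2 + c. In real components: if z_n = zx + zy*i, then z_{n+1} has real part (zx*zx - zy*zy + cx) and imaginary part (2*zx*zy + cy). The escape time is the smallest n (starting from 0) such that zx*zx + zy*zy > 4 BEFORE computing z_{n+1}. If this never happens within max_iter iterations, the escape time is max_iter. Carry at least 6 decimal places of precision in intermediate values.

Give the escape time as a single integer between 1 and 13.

z_0 = 0 + 0i, c = 0.6820 + 1.4060i
Iter 1: z = 0.6820 + 1.4060i, |z|^2 = 2.4420
Iter 2: z = -0.8297 + 3.3238i, |z|^2 = 11.7360
Escaped at iteration 2

Answer: 2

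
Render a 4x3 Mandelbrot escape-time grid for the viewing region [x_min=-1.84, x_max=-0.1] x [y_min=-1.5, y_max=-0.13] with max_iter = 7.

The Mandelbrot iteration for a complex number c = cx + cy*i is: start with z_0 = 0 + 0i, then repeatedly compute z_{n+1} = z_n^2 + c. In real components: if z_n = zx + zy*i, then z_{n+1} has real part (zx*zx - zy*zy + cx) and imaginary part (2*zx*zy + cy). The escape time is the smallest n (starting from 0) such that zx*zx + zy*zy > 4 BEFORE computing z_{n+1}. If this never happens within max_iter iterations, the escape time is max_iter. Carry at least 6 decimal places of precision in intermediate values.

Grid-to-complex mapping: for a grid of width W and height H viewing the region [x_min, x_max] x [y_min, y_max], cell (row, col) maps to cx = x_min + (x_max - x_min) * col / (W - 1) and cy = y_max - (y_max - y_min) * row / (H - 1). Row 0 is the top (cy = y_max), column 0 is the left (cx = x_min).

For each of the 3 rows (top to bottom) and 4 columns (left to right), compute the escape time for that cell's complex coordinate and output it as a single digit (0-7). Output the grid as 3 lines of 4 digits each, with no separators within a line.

(row=0, col=0): c = -1.8400 + -0.1300i → escape time 4
(row=0, col=1): c = -1.2600 + -0.1300i → escape time 7
(row=0, col=2): c = -0.6800 + -0.1300i → escape time 7
(row=0, col=3): c = -0.1000 + -0.1300i → escape time 7
(row=1, col=0): c = -1.8400 + -0.8150i → escape time 1
(row=1, col=1): c = -1.2600 + -0.8150i → escape time 3
(row=1, col=2): c = -0.6800 + -0.8150i → escape time 4
(row=1, col=3): c = -0.1000 + -0.8150i → escape time 7
(row=2, col=0): c = -1.8400 + -1.5000i → escape time 1
(row=2, col=1): c = -1.2600 + -1.5000i → escape time 2
(row=2, col=2): c = -0.6800 + -1.5000i → escape time 2
(row=2, col=3): c = -0.1000 + -1.5000i → escape time 2

Answer: 4777
1347
1222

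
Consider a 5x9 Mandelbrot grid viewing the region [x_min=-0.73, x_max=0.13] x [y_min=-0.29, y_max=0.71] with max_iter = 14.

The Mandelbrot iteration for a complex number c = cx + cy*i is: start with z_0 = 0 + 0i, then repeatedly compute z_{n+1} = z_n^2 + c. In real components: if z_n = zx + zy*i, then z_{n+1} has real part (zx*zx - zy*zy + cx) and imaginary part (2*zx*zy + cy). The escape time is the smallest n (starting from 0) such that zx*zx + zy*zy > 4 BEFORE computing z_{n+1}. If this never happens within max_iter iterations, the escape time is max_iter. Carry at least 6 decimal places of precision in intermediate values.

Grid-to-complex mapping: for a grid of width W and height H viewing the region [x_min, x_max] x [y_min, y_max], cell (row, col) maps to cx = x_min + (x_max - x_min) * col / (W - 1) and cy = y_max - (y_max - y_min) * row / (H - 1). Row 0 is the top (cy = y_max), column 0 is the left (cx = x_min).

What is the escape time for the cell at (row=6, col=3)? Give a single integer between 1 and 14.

Answer: 14

Derivation:
z_0 = 0 + 0i, c = -0.0850 + -0.0400i
Iter 1: z = -0.0850 + -0.0400i, |z|^2 = 0.0088
Iter 2: z = -0.0794 + -0.0332i, |z|^2 = 0.0074
Iter 3: z = -0.0798 + -0.0347i, |z|^2 = 0.0076
Iter 4: z = -0.0798 + -0.0345i, |z|^2 = 0.0076
Iter 5: z = -0.0798 + -0.0345i, |z|^2 = 0.0076
Iter 6: z = -0.0798 + -0.0345i, |z|^2 = 0.0076
Iter 7: z = -0.0798 + -0.0345i, |z|^2 = 0.0076
Iter 8: z = -0.0798 + -0.0345i, |z|^2 = 0.0076
Iter 9: z = -0.0798 + -0.0345i, |z|^2 = 0.0076
Iter 10: z = -0.0798 + -0.0345i, |z|^2 = 0.0076
Iter 11: z = -0.0798 + -0.0345i, |z|^2 = 0.0076
Iter 12: z = -0.0798 + -0.0345i, |z|^2 = 0.0076
Iter 13: z = -0.0798 + -0.0345i, |z|^2 = 0.0076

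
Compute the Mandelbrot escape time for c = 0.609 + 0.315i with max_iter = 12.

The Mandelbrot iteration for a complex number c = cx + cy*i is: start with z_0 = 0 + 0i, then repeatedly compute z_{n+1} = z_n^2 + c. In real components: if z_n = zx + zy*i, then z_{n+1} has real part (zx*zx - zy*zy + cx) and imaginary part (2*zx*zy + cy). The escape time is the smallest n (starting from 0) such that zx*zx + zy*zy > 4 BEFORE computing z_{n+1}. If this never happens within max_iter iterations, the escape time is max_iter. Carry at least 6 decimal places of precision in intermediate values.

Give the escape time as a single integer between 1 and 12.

Answer: 4

Derivation:
z_0 = 0 + 0i, c = 0.6090 + 0.3150i
Iter 1: z = 0.6090 + 0.3150i, |z|^2 = 0.4701
Iter 2: z = 0.8807 + 0.6987i, |z|^2 = 1.2637
Iter 3: z = 0.8964 + 1.5456i, |z|^2 = 3.1924
Iter 4: z = -0.9762 + 3.0860i, |z|^2 = 10.4762
Escaped at iteration 4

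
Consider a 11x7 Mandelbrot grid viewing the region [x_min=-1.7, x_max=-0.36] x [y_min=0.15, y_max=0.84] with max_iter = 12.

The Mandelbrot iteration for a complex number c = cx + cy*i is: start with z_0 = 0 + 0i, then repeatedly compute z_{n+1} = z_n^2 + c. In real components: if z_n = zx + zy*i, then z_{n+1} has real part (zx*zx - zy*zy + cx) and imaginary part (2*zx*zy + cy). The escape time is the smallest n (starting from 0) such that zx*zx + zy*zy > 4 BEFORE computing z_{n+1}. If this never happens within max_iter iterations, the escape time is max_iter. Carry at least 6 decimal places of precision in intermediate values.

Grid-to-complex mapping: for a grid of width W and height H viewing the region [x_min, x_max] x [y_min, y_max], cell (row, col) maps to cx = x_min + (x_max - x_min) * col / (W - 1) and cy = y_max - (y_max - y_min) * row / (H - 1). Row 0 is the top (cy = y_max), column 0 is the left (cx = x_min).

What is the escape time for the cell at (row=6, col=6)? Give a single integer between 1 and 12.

Answer: 12

Derivation:
z_0 = 0 + 0i, c = -0.8960 + 0.1500i
Iter 1: z = -0.8960 + 0.1500i, |z|^2 = 0.8253
Iter 2: z = -0.1157 + -0.1188i, |z|^2 = 0.0275
Iter 3: z = -0.8967 + 0.1775i, |z|^2 = 0.8356
Iter 4: z = -0.1234 + -0.1683i, |z|^2 = 0.0436
Iter 5: z = -0.9091 + 0.1915i, |z|^2 = 0.8632
Iter 6: z = -0.1062 + -0.1982i, |z|^2 = 0.0506
Iter 7: z = -0.9240 + 0.1921i, |z|^2 = 0.8907
Iter 8: z = -0.0791 + -0.2050i, |z|^2 = 0.0483
Iter 9: z = -0.9318 + 0.1824i, |z|^2 = 0.9015
Iter 10: z = -0.0611 + -0.1900i, |z|^2 = 0.0398
Iter 11: z = -0.9284 + 0.1732i, |z|^2 = 0.8919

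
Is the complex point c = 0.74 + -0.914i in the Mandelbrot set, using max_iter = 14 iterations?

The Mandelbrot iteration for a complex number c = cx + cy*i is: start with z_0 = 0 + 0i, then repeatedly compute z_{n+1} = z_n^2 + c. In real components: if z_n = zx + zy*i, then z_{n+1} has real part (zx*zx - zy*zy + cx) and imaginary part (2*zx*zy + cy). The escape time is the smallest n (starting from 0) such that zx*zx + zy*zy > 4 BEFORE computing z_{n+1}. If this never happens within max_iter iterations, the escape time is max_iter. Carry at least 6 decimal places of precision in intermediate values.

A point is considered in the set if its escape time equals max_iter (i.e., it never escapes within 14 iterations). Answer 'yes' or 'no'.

Answer: no

Derivation:
z_0 = 0 + 0i, c = 0.7400 + -0.9140i
Iter 1: z = 0.7400 + -0.9140i, |z|^2 = 1.3830
Iter 2: z = 0.4522 + -2.2667i, |z|^2 = 5.3425
Escaped at iteration 2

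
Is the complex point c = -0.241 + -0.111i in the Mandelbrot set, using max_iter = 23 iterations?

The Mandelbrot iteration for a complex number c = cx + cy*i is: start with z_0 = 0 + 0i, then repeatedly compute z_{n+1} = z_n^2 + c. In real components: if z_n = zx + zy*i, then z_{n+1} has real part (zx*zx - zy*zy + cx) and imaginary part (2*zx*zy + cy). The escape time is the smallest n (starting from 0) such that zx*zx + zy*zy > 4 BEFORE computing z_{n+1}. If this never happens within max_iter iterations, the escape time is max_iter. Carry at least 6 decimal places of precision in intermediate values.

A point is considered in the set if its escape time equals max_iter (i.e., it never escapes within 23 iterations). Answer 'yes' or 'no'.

z_0 = 0 + 0i, c = -0.2410 + -0.1110i
Iter 1: z = -0.2410 + -0.1110i, |z|^2 = 0.0704
Iter 2: z = -0.1952 + -0.0575i, |z|^2 = 0.0414
Iter 3: z = -0.2062 + -0.0885i, |z|^2 = 0.0504
Iter 4: z = -0.2063 + -0.0745i, |z|^2 = 0.0481
Iter 5: z = -0.2040 + -0.0803i, |z|^2 = 0.0480
Iter 6: z = -0.2058 + -0.0783i, |z|^2 = 0.0485
Iter 7: z = -0.2048 + -0.0788i, |z|^2 = 0.0481
Iter 8: z = -0.2053 + -0.0787i, |z|^2 = 0.0483
Iter 9: z = -0.2051 + -0.0787i, |z|^2 = 0.0482
Iter 10: z = -0.2051 + -0.0787i, |z|^2 = 0.0483
Iter 11: z = -0.2051 + -0.0787i, |z|^2 = 0.0483
Iter 12: z = -0.2051 + -0.0787i, |z|^2 = 0.0483
Iter 13: z = -0.2051 + -0.0787i, |z|^2 = 0.0483
Iter 14: z = -0.2051 + -0.0787i, |z|^2 = 0.0483
Iter 15: z = -0.2051 + -0.0787i, |z|^2 = 0.0483
Iter 16: z = -0.2051 + -0.0787i, |z|^2 = 0.0483
Iter 17: z = -0.2051 + -0.0787i, |z|^2 = 0.0483
Iter 18: z = -0.2051 + -0.0787i, |z|^2 = 0.0483
Iter 19: z = -0.2051 + -0.0787i, |z|^2 = 0.0483
Iter 20: z = -0.2051 + -0.0787i, |z|^2 = 0.0483
Iter 21: z = -0.2051 + -0.0787i, |z|^2 = 0.0483
Iter 22: z = -0.2051 + -0.0787i, |z|^2 = 0.0483
Did not escape in 23 iterations → in set

Answer: yes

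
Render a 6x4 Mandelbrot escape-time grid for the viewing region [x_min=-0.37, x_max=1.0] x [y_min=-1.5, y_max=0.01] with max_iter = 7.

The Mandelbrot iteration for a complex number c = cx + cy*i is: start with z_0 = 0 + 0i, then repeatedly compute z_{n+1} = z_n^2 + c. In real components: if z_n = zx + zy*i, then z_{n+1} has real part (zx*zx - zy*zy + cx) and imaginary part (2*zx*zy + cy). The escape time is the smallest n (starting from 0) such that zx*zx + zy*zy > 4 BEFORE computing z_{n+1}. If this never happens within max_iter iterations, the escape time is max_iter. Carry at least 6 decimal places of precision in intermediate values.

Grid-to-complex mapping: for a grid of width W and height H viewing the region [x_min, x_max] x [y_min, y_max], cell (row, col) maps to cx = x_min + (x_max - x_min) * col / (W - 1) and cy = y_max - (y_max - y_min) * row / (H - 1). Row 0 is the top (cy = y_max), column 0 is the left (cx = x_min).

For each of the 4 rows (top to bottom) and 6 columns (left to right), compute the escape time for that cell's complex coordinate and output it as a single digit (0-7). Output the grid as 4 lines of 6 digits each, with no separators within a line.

(row=0, col=0): c = -0.3700 + 0.0100i → escape time 7
(row=0, col=1): c = -0.0960 + 0.0100i → escape time 7
(row=0, col=2): c = 0.1780 + 0.0100i → escape time 7
(row=0, col=3): c = 0.4520 + 0.0100i → escape time 6
(row=0, col=4): c = 0.7260 + 0.0100i → escape time 3
(row=0, col=5): c = 1.0000 + 0.0100i → escape time 2
(row=1, col=0): c = -0.3700 + -0.4933i → escape time 7
(row=1, col=1): c = -0.0960 + -0.4933i → escape time 7
(row=1, col=2): c = 0.1780 + -0.4933i → escape time 7
(row=1, col=3): c = 0.4520 + -0.4933i → escape time 6
(row=1, col=4): c = 0.7260 + -0.4933i → escape time 3
(row=1, col=5): c = 1.0000 + -0.4933i → escape time 2
(row=2, col=0): c = -0.3700 + -0.9967i → escape time 5
(row=2, col=1): c = -0.0960 + -0.9967i → escape time 7
(row=2, col=2): c = 0.1780 + -0.9967i → escape time 4
(row=2, col=3): c = 0.4520 + -0.9967i → escape time 3
(row=2, col=4): c = 0.7260 + -0.9967i → escape time 2
(row=2, col=5): c = 1.0000 + -0.9967i → escape time 2
(row=3, col=0): c = -0.3700 + -1.5000i → escape time 2
(row=3, col=1): c = -0.0960 + -1.5000i → escape time 2
(row=3, col=2): c = 0.1780 + -1.5000i → escape time 2
(row=3, col=3): c = 0.4520 + -1.5000i → escape time 2
(row=3, col=4): c = 0.7260 + -1.5000i → escape time 2
(row=3, col=5): c = 1.0000 + -1.5000i → escape time 2

Answer: 777632
777632
574322
222222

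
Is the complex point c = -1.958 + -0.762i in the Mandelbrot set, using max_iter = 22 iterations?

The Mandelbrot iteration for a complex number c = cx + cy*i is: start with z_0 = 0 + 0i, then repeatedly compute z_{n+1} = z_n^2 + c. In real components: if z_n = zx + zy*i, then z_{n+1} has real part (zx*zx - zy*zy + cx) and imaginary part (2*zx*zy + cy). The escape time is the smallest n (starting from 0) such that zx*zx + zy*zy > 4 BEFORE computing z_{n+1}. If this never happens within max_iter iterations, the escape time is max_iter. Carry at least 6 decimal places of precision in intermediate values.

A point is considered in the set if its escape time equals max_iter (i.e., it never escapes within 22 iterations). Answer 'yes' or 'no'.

z_0 = 0 + 0i, c = -1.9580 + -0.7620i
Iter 1: z = -1.9580 + -0.7620i, |z|^2 = 4.4144
Escaped at iteration 1

Answer: no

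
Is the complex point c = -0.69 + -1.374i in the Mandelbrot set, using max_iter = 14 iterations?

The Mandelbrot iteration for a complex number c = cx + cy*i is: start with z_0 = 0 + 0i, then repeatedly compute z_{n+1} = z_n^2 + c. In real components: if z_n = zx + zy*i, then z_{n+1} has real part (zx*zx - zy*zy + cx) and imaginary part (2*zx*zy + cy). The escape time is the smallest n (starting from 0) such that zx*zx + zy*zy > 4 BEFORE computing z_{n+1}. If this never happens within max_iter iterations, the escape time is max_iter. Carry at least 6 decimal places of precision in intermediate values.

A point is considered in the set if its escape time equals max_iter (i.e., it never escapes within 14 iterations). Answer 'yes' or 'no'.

Answer: no

Derivation:
z_0 = 0 + 0i, c = -0.6900 + -1.3740i
Iter 1: z = -0.6900 + -1.3740i, |z|^2 = 2.3640
Iter 2: z = -2.1018 + 0.5221i, |z|^2 = 4.6901
Escaped at iteration 2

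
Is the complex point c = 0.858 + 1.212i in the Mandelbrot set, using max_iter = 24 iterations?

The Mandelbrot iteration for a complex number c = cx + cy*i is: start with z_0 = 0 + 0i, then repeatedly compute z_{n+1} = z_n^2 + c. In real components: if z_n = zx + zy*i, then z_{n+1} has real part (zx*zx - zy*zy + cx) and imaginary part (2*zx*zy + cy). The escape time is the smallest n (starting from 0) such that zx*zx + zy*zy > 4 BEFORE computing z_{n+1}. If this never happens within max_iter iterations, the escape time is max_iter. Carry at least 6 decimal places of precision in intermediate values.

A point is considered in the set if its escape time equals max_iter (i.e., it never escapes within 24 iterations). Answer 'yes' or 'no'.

Answer: no

Derivation:
z_0 = 0 + 0i, c = 0.8580 + 1.2120i
Iter 1: z = 0.8580 + 1.2120i, |z|^2 = 2.2051
Iter 2: z = 0.1252 + 3.2918i, |z|^2 = 10.8516
Escaped at iteration 2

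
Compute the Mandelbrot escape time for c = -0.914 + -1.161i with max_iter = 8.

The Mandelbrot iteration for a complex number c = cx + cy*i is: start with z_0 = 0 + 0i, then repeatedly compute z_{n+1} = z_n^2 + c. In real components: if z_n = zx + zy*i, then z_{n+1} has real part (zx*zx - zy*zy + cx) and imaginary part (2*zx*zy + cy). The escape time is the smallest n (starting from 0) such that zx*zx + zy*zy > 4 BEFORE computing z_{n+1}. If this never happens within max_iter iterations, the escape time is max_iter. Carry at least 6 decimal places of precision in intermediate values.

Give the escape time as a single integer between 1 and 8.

z_0 = 0 + 0i, c = -0.9140 + -1.1610i
Iter 1: z = -0.9140 + -1.1610i, |z|^2 = 2.1833
Iter 2: z = -1.4265 + 0.9613i, |z|^2 = 2.9591
Iter 3: z = 0.1969 + -3.9037i, |z|^2 = 15.2773
Escaped at iteration 3

Answer: 3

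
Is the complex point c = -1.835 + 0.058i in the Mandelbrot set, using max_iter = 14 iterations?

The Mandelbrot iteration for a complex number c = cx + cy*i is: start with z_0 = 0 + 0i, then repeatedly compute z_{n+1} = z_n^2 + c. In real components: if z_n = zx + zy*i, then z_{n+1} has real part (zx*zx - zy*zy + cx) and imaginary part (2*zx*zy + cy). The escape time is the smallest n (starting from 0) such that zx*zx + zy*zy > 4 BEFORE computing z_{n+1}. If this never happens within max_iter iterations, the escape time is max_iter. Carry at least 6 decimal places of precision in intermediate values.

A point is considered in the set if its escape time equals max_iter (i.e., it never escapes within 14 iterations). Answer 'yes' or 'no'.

Answer: no

Derivation:
z_0 = 0 + 0i, c = -1.8350 + 0.0580i
Iter 1: z = -1.8350 + 0.0580i, |z|^2 = 3.3706
Iter 2: z = 1.5289 + -0.1549i, |z|^2 = 2.3614
Iter 3: z = 0.4784 + -0.4155i, |z|^2 = 0.4016
Iter 4: z = -1.7788 + -0.3396i, |z|^2 = 3.2793
Iter 5: z = 1.2136 + 1.2661i, |z|^2 = 3.0760
Iter 6: z = -1.9651 + 3.1313i, |z|^2 = 13.6664
Escaped at iteration 6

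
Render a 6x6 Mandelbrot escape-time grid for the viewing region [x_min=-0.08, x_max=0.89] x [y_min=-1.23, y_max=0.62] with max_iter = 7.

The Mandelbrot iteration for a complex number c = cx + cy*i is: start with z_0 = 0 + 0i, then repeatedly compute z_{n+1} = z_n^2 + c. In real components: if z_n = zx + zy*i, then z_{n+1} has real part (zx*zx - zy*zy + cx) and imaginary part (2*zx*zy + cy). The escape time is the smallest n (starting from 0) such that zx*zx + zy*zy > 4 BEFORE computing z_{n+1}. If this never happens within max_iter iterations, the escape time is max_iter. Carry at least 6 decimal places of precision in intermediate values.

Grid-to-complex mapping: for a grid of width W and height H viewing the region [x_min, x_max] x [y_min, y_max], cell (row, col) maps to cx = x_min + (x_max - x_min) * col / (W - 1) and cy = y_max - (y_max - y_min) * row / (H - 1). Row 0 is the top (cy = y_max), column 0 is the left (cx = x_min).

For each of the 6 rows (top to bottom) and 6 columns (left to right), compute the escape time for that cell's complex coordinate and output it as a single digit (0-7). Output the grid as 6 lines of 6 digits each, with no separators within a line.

Answer: 777432
777533
777533
777533
754322
322222

Derivation:
(row=0, col=0): c = -0.0800 + 0.6200i → escape time 7
(row=0, col=1): c = 0.1140 + 0.6200i → escape time 7
(row=0, col=2): c = 0.3080 + 0.6200i → escape time 7
(row=0, col=3): c = 0.5020 + 0.6200i → escape time 4
(row=0, col=4): c = 0.6960 + 0.6200i → escape time 3
(row=0, col=5): c = 0.8900 + 0.6200i → escape time 2
(row=1, col=0): c = -0.0800 + 0.2500i → escape time 7
(row=1, col=1): c = 0.1140 + 0.2500i → escape time 7
(row=1, col=2): c = 0.3080 + 0.2500i → escape time 7
(row=1, col=3): c = 0.5020 + 0.2500i → escape time 5
(row=1, col=4): c = 0.6960 + 0.2500i → escape time 3
(row=1, col=5): c = 0.8900 + 0.2500i → escape time 3
(row=2, col=0): c = -0.0800 + -0.1200i → escape time 7
(row=2, col=1): c = 0.1140 + -0.1200i → escape time 7
(row=2, col=2): c = 0.3080 + -0.1200i → escape time 7
(row=2, col=3): c = 0.5020 + -0.1200i → escape time 5
(row=2, col=4): c = 0.6960 + -0.1200i → escape time 3
(row=2, col=5): c = 0.8900 + -0.1200i → escape time 3
(row=3, col=0): c = -0.0800 + -0.4900i → escape time 7
(row=3, col=1): c = 0.1140 + -0.4900i → escape time 7
(row=3, col=2): c = 0.3080 + -0.4900i → escape time 7
(row=3, col=3): c = 0.5020 + -0.4900i → escape time 5
(row=3, col=4): c = 0.6960 + -0.4900i → escape time 3
(row=3, col=5): c = 0.8900 + -0.4900i → escape time 3
(row=4, col=0): c = -0.0800 + -0.8600i → escape time 7
(row=4, col=1): c = 0.1140 + -0.8600i → escape time 5
(row=4, col=2): c = 0.3080 + -0.8600i → escape time 4
(row=4, col=3): c = 0.5020 + -0.8600i → escape time 3
(row=4, col=4): c = 0.6960 + -0.8600i → escape time 2
(row=4, col=5): c = 0.8900 + -0.8600i → escape time 2
(row=5, col=0): c = -0.0800 + -1.2300i → escape time 3
(row=5, col=1): c = 0.1140 + -1.2300i → escape time 2
(row=5, col=2): c = 0.3080 + -1.2300i → escape time 2
(row=5, col=3): c = 0.5020 + -1.2300i → escape time 2
(row=5, col=4): c = 0.6960 + -1.2300i → escape time 2
(row=5, col=5): c = 0.8900 + -1.2300i → escape time 2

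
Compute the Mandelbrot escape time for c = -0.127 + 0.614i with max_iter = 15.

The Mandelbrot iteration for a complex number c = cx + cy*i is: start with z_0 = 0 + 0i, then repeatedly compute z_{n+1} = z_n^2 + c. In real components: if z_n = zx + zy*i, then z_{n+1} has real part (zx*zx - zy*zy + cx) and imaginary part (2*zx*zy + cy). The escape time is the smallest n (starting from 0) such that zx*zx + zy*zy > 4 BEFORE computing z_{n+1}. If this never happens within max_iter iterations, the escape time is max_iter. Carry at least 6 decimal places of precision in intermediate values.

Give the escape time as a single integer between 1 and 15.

Answer: 15

Derivation:
z_0 = 0 + 0i, c = -0.1270 + 0.6140i
Iter 1: z = -0.1270 + 0.6140i, |z|^2 = 0.3931
Iter 2: z = -0.4879 + 0.4580i, |z|^2 = 0.4478
Iter 3: z = -0.0988 + 0.1671i, |z|^2 = 0.0377
Iter 4: z = -0.1452 + 0.5810i, |z|^2 = 0.3586
Iter 5: z = -0.4435 + 0.4453i, |z|^2 = 0.3950
Iter 6: z = -0.1286 + 0.2190i, |z|^2 = 0.0645
Iter 7: z = -0.1584 + 0.5577i, |z|^2 = 0.3361
Iter 8: z = -0.4129 + 0.4373i, |z|^2 = 0.3617
Iter 9: z = -0.1478 + 0.2529i, |z|^2 = 0.0858
Iter 10: z = -0.1691 + 0.5393i, |z|^2 = 0.3194
Iter 11: z = -0.3892 + 0.4316i, |z|^2 = 0.3378
Iter 12: z = -0.1618 + 0.2780i, |z|^2 = 0.1035
Iter 13: z = -0.1781 + 0.5240i, |z|^2 = 0.3063
Iter 14: z = -0.3699 + 0.4273i, |z|^2 = 0.3194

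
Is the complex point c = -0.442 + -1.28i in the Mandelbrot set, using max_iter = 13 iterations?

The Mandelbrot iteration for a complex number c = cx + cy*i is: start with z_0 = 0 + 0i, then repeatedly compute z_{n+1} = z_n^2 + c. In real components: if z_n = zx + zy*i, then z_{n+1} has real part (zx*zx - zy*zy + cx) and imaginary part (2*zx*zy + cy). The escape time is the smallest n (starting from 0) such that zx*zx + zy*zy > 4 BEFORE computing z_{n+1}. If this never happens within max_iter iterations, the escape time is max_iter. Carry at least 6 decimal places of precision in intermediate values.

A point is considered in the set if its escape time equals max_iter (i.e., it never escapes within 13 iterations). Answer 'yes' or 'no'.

Answer: no

Derivation:
z_0 = 0 + 0i, c = -0.4420 + -1.2800i
Iter 1: z = -0.4420 + -1.2800i, |z|^2 = 1.8338
Iter 2: z = -1.8850 + -0.1485i, |z|^2 = 3.5754
Iter 3: z = 3.0893 + -0.7202i, |z|^2 = 10.0626
Escaped at iteration 3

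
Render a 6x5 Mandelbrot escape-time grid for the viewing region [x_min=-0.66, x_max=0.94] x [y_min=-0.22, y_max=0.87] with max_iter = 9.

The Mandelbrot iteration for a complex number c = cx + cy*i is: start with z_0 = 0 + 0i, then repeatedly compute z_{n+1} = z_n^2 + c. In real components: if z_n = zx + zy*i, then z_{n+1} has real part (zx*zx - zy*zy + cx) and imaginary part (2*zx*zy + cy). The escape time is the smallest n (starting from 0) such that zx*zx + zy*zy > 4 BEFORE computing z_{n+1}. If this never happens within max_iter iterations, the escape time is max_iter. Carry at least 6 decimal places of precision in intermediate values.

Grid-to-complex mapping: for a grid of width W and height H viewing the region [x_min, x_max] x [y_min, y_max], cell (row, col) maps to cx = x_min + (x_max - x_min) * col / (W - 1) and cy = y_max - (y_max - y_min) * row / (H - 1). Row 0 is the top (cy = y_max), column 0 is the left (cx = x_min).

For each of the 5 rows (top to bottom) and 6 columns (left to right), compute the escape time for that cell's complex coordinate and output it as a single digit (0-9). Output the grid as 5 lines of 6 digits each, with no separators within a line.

Answer: 469432
799932
999943
999943
999943

Derivation:
(row=0, col=0): c = -0.6600 + 0.8700i → escape time 4
(row=0, col=1): c = -0.3400 + 0.8700i → escape time 6
(row=0, col=2): c = -0.0200 + 0.8700i → escape time 9
(row=0, col=3): c = 0.3000 + 0.8700i → escape time 4
(row=0, col=4): c = 0.6200 + 0.8700i → escape time 3
(row=0, col=5): c = 0.9400 + 0.8700i → escape time 2
(row=1, col=0): c = -0.6600 + 0.5975i → escape time 7
(row=1, col=1): c = -0.3400 + 0.5975i → escape time 9
(row=1, col=2): c = -0.0200 + 0.5975i → escape time 9
(row=1, col=3): c = 0.3000 + 0.5975i → escape time 9
(row=1, col=4): c = 0.6200 + 0.5975i → escape time 3
(row=1, col=5): c = 0.9400 + 0.5975i → escape time 2
(row=2, col=0): c = -0.6600 + 0.3250i → escape time 9
(row=2, col=1): c = -0.3400 + 0.3250i → escape time 9
(row=2, col=2): c = -0.0200 + 0.3250i → escape time 9
(row=2, col=3): c = 0.3000 + 0.3250i → escape time 9
(row=2, col=4): c = 0.6200 + 0.3250i → escape time 4
(row=2, col=5): c = 0.9400 + 0.3250i → escape time 3
(row=3, col=0): c = -0.6600 + 0.0525i → escape time 9
(row=3, col=1): c = -0.3400 + 0.0525i → escape time 9
(row=3, col=2): c = -0.0200 + 0.0525i → escape time 9
(row=3, col=3): c = 0.3000 + 0.0525i → escape time 9
(row=3, col=4): c = 0.6200 + 0.0525i → escape time 4
(row=3, col=5): c = 0.9400 + 0.0525i → escape time 3
(row=4, col=0): c = -0.6600 + -0.2200i → escape time 9
(row=4, col=1): c = -0.3400 + -0.2200i → escape time 9
(row=4, col=2): c = -0.0200 + -0.2200i → escape time 9
(row=4, col=3): c = 0.3000 + -0.2200i → escape time 9
(row=4, col=4): c = 0.6200 + -0.2200i → escape time 4
(row=4, col=5): c = 0.9400 + -0.2200i → escape time 3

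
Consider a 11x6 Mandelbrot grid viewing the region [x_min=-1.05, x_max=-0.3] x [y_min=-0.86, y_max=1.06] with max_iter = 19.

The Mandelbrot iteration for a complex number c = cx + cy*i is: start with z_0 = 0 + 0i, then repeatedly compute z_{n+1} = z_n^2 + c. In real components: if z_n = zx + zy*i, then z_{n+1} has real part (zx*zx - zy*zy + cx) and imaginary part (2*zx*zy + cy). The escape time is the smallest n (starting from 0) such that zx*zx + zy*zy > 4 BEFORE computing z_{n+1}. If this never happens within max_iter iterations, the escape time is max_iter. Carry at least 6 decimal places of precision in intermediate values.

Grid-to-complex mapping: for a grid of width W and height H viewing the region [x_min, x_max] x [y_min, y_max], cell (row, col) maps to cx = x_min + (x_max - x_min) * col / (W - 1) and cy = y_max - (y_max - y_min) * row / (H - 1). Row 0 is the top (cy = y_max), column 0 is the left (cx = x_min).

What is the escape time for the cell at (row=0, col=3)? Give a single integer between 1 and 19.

Answer: 3

Derivation:
z_0 = 0 + 0i, c = -0.8250 + 1.0600i
Iter 1: z = -0.8250 + 1.0600i, |z|^2 = 1.8042
Iter 2: z = -1.2680 + -0.6890i, |z|^2 = 2.0825
Iter 3: z = 0.3080 + 2.8073i, |z|^2 = 7.9757
Escaped at iteration 3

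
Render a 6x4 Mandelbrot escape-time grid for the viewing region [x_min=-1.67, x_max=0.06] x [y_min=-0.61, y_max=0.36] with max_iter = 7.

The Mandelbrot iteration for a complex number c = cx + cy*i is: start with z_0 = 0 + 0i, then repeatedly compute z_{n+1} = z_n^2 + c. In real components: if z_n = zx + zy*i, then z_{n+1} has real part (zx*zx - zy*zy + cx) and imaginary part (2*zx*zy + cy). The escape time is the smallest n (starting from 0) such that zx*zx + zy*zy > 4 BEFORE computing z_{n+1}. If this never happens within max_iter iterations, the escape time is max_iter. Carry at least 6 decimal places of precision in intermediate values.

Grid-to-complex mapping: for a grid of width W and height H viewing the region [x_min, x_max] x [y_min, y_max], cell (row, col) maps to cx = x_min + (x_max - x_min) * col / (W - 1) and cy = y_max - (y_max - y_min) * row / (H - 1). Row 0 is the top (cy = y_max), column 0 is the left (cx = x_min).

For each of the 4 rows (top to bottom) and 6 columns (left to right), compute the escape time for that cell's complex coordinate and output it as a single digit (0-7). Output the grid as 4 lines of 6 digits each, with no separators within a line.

Answer: 467777
777777
477777
334777

Derivation:
(row=0, col=0): c = -1.6700 + 0.3600i → escape time 4
(row=0, col=1): c = -1.3240 + 0.3600i → escape time 6
(row=0, col=2): c = -0.9780 + 0.3600i → escape time 7
(row=0, col=3): c = -0.6320 + 0.3600i → escape time 7
(row=0, col=4): c = -0.2860 + 0.3600i → escape time 7
(row=0, col=5): c = 0.0600 + 0.3600i → escape time 7
(row=1, col=0): c = -1.6700 + 0.0367i → escape time 7
(row=1, col=1): c = -1.3240 + 0.0367i → escape time 7
(row=1, col=2): c = -0.9780 + 0.0367i → escape time 7
(row=1, col=3): c = -0.6320 + 0.0367i → escape time 7
(row=1, col=4): c = -0.2860 + 0.0367i → escape time 7
(row=1, col=5): c = 0.0600 + 0.0367i → escape time 7
(row=2, col=0): c = -1.6700 + -0.2867i → escape time 4
(row=2, col=1): c = -1.3240 + -0.2867i → escape time 7
(row=2, col=2): c = -0.9780 + -0.2867i → escape time 7
(row=2, col=3): c = -0.6320 + -0.2867i → escape time 7
(row=2, col=4): c = -0.2860 + -0.2867i → escape time 7
(row=2, col=5): c = 0.0600 + -0.2867i → escape time 7
(row=3, col=0): c = -1.6700 + -0.6100i → escape time 3
(row=3, col=1): c = -1.3240 + -0.6100i → escape time 3
(row=3, col=2): c = -0.9780 + -0.6100i → escape time 4
(row=3, col=3): c = -0.6320 + -0.6100i → escape time 7
(row=3, col=4): c = -0.2860 + -0.6100i → escape time 7
(row=3, col=5): c = 0.0600 + -0.6100i → escape time 7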